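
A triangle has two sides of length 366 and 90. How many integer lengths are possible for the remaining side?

179

The triangle inequality gives |366 − 90| < c < 366 + 90, i.e. 276 < c < 456.
So c can be any integer from 277 to 455: 179 values.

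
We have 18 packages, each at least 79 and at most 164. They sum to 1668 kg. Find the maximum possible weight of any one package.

Maximizing one value means minimizing the remaining 17.
The other 17 contribute at least 17 × 79 = 1343, leaving at most 1668 − 1343 = 325.
But each package is capped at 164, so the maximum is 164.
Achievable: one at 164 and the other 17 totalling 1504, which fits since 17 × 79 ≤ 1504 ≤ 17 × 164.

164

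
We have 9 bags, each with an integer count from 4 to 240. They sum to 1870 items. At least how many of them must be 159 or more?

Each value short of 159 is at most 158, costing at least 240 − 158 = 82 against the maximum total of 2160.
We can afford to lose at most 2160 − 1870 = 290, so at most ⌊290/82⌋ = 3 fall short, and at least 6 are ≥ 159.
Exactly 6 works: 6 values at 240 and 3 at 158 total 1914; lower one of the high values by 44 (still ≥ 159) to hit 1870.

6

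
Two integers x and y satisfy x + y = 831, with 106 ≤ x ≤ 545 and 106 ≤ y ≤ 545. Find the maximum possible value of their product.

xy = x(831 − x) is maximized when x is as near 831/2 as the bounds allow.
Taking x = 415 and y = 416 (both in [106, 545]) gives xy = 172640.

172640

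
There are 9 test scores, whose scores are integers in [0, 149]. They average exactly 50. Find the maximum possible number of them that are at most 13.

6

The total is 9 × 50 = 450.
Suppose k of them are at most 13. Those contribute at most 13 each and the rest at most 149 each.
So the total is at most 13k + 149(9 − k) = 1341 − 136k. This must still be ≥ 450, so k ≤ 6.
k = 6 is achieved by 6 values at 13 and 3 at 149, total 525; lower one of the 149's by 75 (still > 13) to reach 450.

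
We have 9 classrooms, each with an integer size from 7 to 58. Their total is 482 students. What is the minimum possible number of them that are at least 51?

If only k of them are at least 51, the other 9 − k are at most 50, so the total is at most k·58 + (9 − k)·50.
This must reach 482, so k·58 + (9 − k)·50 ≥ 482, giving k ≥ 4.
Exactly 4 works: 4 values at 58 and 5 at 50 total 482.

4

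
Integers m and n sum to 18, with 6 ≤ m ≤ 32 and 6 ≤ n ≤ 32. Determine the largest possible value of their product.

mn = m(18 − m) is maximized when m is as near 18/2 as the bounds allow.
Taking m = 9 and n = 9 (both in [6, 32]) gives mn = 81.

81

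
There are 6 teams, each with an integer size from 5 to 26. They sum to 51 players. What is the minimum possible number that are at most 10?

Each value above 10 is at least 11, contributing at least 11 − 5 = 6 above the floor 5.
The sum exceeds the floor total 30 by 21, so at most ⌊21/6⌋ = 3 exceed 10, and at least 3 are ≤ 10.
Exactly 3 works: 3 values at 5 and 3 at 11 total 48; raise one of the low values by 3 (still ≤ 10) to hit 51.

3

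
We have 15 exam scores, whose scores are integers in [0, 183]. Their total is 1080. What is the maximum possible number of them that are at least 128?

With k values at 128 or above and the rest at least 0, the sum is at least 0 + 128k.
Since the sum is 1080, we need 128k ≤ 1080, i.e. k ≤ 8.
k = 8 is achieved by 8 values at 128 and 7 at 0, total 1024; add 56 to one value (staying below 128) to reach 1080.

8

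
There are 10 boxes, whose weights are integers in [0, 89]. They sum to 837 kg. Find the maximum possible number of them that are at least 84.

Suppose k of them are at least 84. Those contribute at least 84 each and the other 10 − k at least 0 each.
So the total is at least 84k + 0(10 − k) = 0 + 84k. This must be ≤ 837, giving k ≤ 9.
k = 9 is achieved by 9 values at 84 and 1 at 0, total 756; add 81 to one value (staying below 84) to reach 837.

9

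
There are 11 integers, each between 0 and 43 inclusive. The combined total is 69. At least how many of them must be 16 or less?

If only k of them are at most 16, the other 11 − k are at least 17, so the total is at least (11 − k)·17 + k·0.
This is ≤ 69, so (11 − k)·17 + 0k ≤ 69, which gives k ≥ 7.
Exactly 7 works: 7 values at 0 and 4 at 17 total 68; raise one of the low values by 1 (still ≤ 16) to hit 69.

7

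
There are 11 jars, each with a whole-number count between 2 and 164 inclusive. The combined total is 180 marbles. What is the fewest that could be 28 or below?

If only k of them are at most 28, the other 11 − k are at least 29, so the total is at least (11 − k)·29 + k·2.
This is ≤ 180, so (11 − k)·29 + 2k ≤ 180, which gives k ≥ 6.
Exactly 6 works: 6 values at 2 and 5 at 29 total 157; raise one of the low values by 23 (still ≤ 28) to hit 180.

6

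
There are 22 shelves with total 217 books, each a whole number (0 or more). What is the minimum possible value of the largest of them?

10

The 22 values sum to 217, so their maximum is at least ⌈217/22⌉ = 10.
Achievable: 19 of them at 10 and 3 at 9 total 217.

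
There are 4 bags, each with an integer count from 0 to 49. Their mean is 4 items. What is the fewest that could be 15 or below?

The total is 4 × 4 = 16.
Let j be the number exceeding 15. Then the total is ≥ 16·j + 0·(4 − j) = 0 + 16j.
So 16j ≤ 16 and j ≤ 1; hence at least 4 − 1 = 3 are ≤ 15.
Exactly 3 works: 3 values at 0 and 1 at 16 total 16.

3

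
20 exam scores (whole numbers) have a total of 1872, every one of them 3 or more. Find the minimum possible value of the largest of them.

Some value must be at least ⌈1872/20⌉ = 94, since 20 × 93 = 1860 < 1872.
Achievable: 12 of them at 94 and 8 at 93 total 1872.

94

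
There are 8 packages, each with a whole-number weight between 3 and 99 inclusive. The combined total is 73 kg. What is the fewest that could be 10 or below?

Let j be the number exceeding 10. Then the total is ≥ 11·j + 3·(8 − j) = 24 + 8j.
So 8j ≤ 49 and j ≤ 6; hence at least 8 − 6 = 2 are ≤ 10.
Exactly 2 works: 2 values at 3 and 6 at 11 total 72; raise one of the low values by 1 (still ≤ 10) to hit 73.

2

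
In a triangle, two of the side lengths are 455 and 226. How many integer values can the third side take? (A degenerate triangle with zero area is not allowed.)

The triangle inequality gives |455 − 226| < c < 455 + 226, i.e. 229 < c < 681.
So c can be any integer from 230 to 680: 451 values.

451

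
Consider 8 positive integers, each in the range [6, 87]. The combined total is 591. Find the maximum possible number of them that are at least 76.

7

If k of the values are ≥ 76, the total is ≥ 76k + 6(8 − k).
Setting 76k + 6(8 − k) ≤ 591 gives 70k ≤ 543, so k ≤ 7.
k = 7 is achieved by 7 values at 76 and 1 at 6, total 538; add 53 to one value (staying below 76) to reach 591.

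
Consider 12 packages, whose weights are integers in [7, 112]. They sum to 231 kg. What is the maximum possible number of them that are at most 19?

11

Suppose k of them are at most 19. Those contribute at most 19 each and the rest at most 112 each.
So the total is at most 19k + 112(12 − k) = 1344 − 93k. This must still be ≥ 231, so k ≤ 11.
k = 11 is achieved by 11 values at 19 and 1 at 112, total 321; lower one of the 112's by 90 (still > 19) to reach 231.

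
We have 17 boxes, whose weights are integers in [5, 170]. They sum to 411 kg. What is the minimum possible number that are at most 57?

11

Each value above 57 is at least 58, contributing at least 58 − 5 = 53 above the floor 5.
The sum exceeds the floor total 85 by 326, so at most ⌊326/53⌋ = 6 exceed 57, and at least 11 are ≤ 57.
Exactly 11 works: 11 values at 5 and 6 at 58 total 403; raise one of the low values by 8 (still ≤ 57) to hit 411.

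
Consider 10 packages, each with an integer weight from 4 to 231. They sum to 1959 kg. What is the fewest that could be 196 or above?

Each value short of 196 is at most 195, costing at least 231 − 195 = 36 against the maximum total of 2310.
We can afford to lose at most 2310 − 1959 = 351, so at most ⌊351/36⌋ = 9 fall short, and at least 1 are ≥ 196.
Exactly 1 works: 1 value at 231 and 9 at 195 total 1986; lower one of the high values by 27 (still ≥ 196) to hit 1959.

1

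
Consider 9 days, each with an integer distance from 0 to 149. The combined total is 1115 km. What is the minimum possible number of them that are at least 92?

If only k of them are at least 92, the other 9 − k are at most 91, so the total is at most k·149 + (9 − k)·91.
This must reach 1115, so k·149 + (9 − k)·91 ≥ 1115, giving k ≥ 6.
Exactly 6 works: 6 values at 149 and 3 at 91 total 1167; lower one of the high values by 52 (still ≥ 92) to hit 1115.

6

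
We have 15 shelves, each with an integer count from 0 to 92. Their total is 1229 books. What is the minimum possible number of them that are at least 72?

8

If only k of them are at least 72, the other 15 − k are at most 71, so the total is at most k·92 + (15 − k)·71.
This must reach 1229, so k·92 + (15 − k)·71 ≥ 1229, giving k ≥ 8.
Exactly 8 works: 8 values at 92 and 7 at 71 total 1233; lower one of the high values by 4 (still ≥ 72) to hit 1229.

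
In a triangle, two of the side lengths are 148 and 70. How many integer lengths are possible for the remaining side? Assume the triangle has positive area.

139

The triangle inequality gives |148 − 70| < c < 148 + 70, i.e. 78 < c < 218.
So c can be any integer from 79 to 217: 139 values.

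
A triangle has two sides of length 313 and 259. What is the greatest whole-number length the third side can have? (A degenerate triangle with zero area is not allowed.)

The third side must be less than 313 + 259 = 572.
The largest integer below 572 is 571.

571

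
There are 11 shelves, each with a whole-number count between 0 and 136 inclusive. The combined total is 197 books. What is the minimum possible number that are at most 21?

If only k of them are at most 21, the other 11 − k are at least 22, so the total is at least (11 − k)·22 + k·0.
This is ≤ 197, so (11 − k)·22 + 0k ≤ 197, which gives k ≥ 3.
Exactly 3 works: 3 values at 0 and 8 at 22 total 176; raise one of the low values by 21 (still ≤ 21) to hit 197.

3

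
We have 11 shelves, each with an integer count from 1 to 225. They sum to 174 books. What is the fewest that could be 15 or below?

1

Let j be the number exceeding 15. Then the total is ≥ 16·j + 1·(11 − j) = 11 + 15j.
So 15j ≤ 163 and j ≤ 10; hence at least 11 − 10 = 1 are ≤ 15.
Exactly 1 works: 1 value at 1 and 10 at 16 total 161; raise one of the low values by 13 (still ≤ 15) to hit 174.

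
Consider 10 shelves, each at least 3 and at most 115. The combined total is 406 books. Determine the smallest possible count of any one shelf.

Minimizing one value means maximizing the remaining 9.
The other 9 can take up 9 × 115 = 1035 ≥ 406 − 3, so one shelf can sit at its floor of 3.
Achievable: one at 3 and the other 9 totalling 403, which fits since 9 × 3 ≤ 403 ≤ 9 × 115.

3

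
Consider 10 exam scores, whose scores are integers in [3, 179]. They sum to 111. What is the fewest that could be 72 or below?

Each value above 72 is at least 73, contributing at least 73 − 3 = 70 above the floor 3.
The sum exceeds the floor total 30 by 81, so at most ⌊81/70⌋ = 1 exceed 72, and at least 9 are ≤ 72.
Exactly 9 works: 9 values at 3 and 1 at 73 total 100; raise one of the low values by 11 (still ≤ 72) to hit 111.

9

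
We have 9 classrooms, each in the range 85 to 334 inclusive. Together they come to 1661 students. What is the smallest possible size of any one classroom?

To make one classroom as small as possible, make the other 8 as large as possible.
The other 8 can take up 8 × 334 = 2672 ≥ 1661 − 85, so one classroom can sit at its floor of 85.
Achievable: one at 85 and the other 8 totalling 1576, which fits since 8 × 85 ≤ 1576 ≤ 8 × 334.

85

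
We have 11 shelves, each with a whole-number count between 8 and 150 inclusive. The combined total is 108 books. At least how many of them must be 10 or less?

Let j be the number exceeding 10. Then the total is ≥ 11·j + 8·(11 − j) = 88 + 3j.
So 3j ≤ 20 and j ≤ 6; hence at least 11 − 6 = 5 are ≤ 10.
Exactly 5 works: 5 values at 8 and 6 at 11 total 106; raise one of the low values by 2 (still ≤ 10) to hit 108.

5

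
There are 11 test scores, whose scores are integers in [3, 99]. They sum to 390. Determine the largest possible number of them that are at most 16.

Each value at 16 or below falls at least 99 − 16 = 83 short of the ceiling 99.
The ceiling total is 11 × 99 = 1089, and we need 390, so at most ⌊(1089 − 390)/83⌋ = 8 can be that low.
k = 8 is achieved by 8 values at 16 and 3 at 99, total 425; lower one of the 99's by 35 (still > 16) to reach 390.

8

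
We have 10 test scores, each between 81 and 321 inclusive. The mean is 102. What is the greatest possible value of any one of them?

291

To make one score as large as possible, make the other 9 as small as possible.
The total is 10 × 102 = 1020.
The other 9 contribute at least 9 × 81 = 729, leaving at most 1020 − 729 = 291.
Since 291 ≤ 321, this is achievable: one at 291 and 9 at 81.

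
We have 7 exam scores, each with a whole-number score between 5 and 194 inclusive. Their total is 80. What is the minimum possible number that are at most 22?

5

If only k of them are at most 22, the other 7 − k are at least 23, so the total is at least (7 − k)·23 + k·5.
This is ≤ 80, so (7 − k)·23 + 5k ≤ 80, which gives k ≥ 5.
Exactly 5 works: 5 values at 5 and 2 at 23 total 71; raise one of the low values by 9 (still ≤ 22) to hit 80.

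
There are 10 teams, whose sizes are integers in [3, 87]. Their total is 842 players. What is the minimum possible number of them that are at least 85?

1

Each value short of 85 is at most 84, costing at least 87 − 84 = 3 against the maximum total of 870.
We can afford to lose at most 870 − 842 = 28, so at most ⌊28/3⌋ = 9 fall short, and at least 1 are ≥ 85.
Exactly 1 works: 1 value at 87 and 9 at 84 total 843; lower one of the high values by 1 (still ≥ 85) to hit 842.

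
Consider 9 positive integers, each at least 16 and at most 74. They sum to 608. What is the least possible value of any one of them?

Minimizing one value means maximizing the remaining 8.
The other 8 contribute at most 8 × 74 = 592, leaving at least 608 − 592 = 16.
Since 16 ≥ 16, this is achievable: one at 16 and 8 at 74.

16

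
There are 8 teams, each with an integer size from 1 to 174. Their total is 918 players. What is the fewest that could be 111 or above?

Each value short of 111 is at most 110, costing at least 174 − 110 = 64 against the maximum total of 1392.
We can afford to lose at most 1392 − 918 = 474, so at most ⌊474/64⌋ = 7 fall short, and at least 1 are ≥ 111.
Exactly 1 works: 1 value at 174 and 7 at 110 total 944; lower one of the high values by 26 (still ≥ 111) to hit 918.

1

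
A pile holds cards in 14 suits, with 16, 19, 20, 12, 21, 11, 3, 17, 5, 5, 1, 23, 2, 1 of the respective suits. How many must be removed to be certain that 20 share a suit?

150

In the worst case you take as many as possible of each suit without reaching 20: 16 + 19 + 19 + 12 + 19 + 11 + 3 + 17 + 5 + 5 + 1 + 19 + 2 + 1 = 149.
The next one must give 20 of some suit, so 149 + 1 = 150.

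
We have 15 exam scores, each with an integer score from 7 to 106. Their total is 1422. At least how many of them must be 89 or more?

Suppose at most 15 − j of them reach 89; then j values are ≤ 88 and the rest ≤ 106.
The total is then ≤ 88·j + 106·(15 − j) = 1590 − 18j. For this to be ≥ 1422 we need j ≤ 9, so at least 15 − 9 = 6 must reach 89.
Exactly 6 works: 6 values at 106 and 9 at 88 total 1428; lower one of the high values by 6 (still ≥ 89) to hit 1422.

6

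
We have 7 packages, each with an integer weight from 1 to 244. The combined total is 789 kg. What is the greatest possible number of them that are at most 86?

Suppose k of them are at most 86. Those contribute at most 86 each and the rest at most 244 each.
So the total is at most 86k + 244(7 − k) = 1708 − 158k. This must still be ≥ 789, so k ≤ 5.
k = 5 is achieved by 5 values at 86 and 2 at 244, total 918; lower one of the 244's by 129 (still > 86) to reach 789.

5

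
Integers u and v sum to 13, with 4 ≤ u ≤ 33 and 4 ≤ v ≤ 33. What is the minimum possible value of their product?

36

For a fixed sum, uv is smallest when u and v are as far apart as possible.
The extreme feasible split is u = 4, v = 9, giving uv = 36.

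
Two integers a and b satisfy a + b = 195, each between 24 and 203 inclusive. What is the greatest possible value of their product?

ab = a(195 − a) is maximized when a is as near 195/2 as the bounds allow.
Taking a = 97 and b = 98 (both in [24, 203]) gives ab = 9506.

9506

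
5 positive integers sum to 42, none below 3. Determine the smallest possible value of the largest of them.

If every one of the 5 were at most 8, the total would be at most 5 × 8 = 40 < 42.
Taking 3 copies of 8 and 2 copies of 9 gives exactly 42, so 9 is attained.

9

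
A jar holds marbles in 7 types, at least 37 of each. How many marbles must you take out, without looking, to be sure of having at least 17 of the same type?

113

You could draw 16 of every type without reaching 17 of any — 112 in all.
One more forces 17 of some type, so 112 + 1 = 113.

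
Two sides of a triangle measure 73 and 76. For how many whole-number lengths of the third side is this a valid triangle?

145

The triangle inequality gives |73 − 76| < c < 73 + 76, i.e. 3 < c < 149.
So c can be any integer from 4 to 148: 145 values.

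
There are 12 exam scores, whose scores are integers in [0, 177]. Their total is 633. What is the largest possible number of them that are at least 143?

4

If k of the values are ≥ 143, the total is ≥ 143k + 0(12 − k).
Setting 143k + 0(12 − k) ≤ 633 gives 143k ≤ 633, so k ≤ 4.
k = 4 is achieved by 4 values at 143 and 8 at 0, total 572; add 61 to one value (staying below 143) to reach 633.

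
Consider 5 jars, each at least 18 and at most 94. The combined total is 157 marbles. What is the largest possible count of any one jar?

To make one jar as large as possible, make the other 4 as small as possible.
The other 4 contribute at least 4 × 18 = 72, leaving at most 157 − 72 = 85.
Since 85 ≤ 94, this is achievable: one at 85 and 4 at 18.

85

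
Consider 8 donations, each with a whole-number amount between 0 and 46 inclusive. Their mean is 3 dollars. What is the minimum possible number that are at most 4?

The total is 8 × 3 = 24.
If only k of them are at most 4, the other 8 − k are at least 5, so the total is at least (8 − k)·5 + k·0.
This is ≤ 24, so (8 − k)·5 + 0k ≤ 24, which gives k ≥ 4.
Exactly 4 works: 4 values at 0 and 4 at 5 total 20; raise one of the low values by 4 (still ≤ 4) to hit 24.

4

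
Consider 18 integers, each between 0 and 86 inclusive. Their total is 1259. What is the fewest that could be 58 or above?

If only k of them are at least 58, the other 18 − k are at most 57, so the total is at most k·86 + (18 − k)·57.
This must reach 1259, so k·86 + (18 − k)·57 ≥ 1259, giving k ≥ 9.
Exactly 9 works: 9 values at 86 and 9 at 57 total 1287; lower one of the high values by 28 (still ≥ 58) to hit 1259.

9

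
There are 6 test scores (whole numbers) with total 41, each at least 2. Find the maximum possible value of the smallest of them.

If every one of the 6 were at least 7, the total would be at least 6 × 7 = 42 > 41.
Equality holds with 1 value of 6 and 5 values of 7.

6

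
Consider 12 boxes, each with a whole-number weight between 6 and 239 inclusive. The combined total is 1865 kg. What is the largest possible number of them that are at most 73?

6

Suppose k of them are at most 73. Those contribute at most 73 each and the rest at most 239 each.
So the total is at most 73k + 239(12 − k) = 2868 − 166k. This must still be ≥ 1865, so k ≤ 6.
k = 6 is achieved by 6 values at 73 and 6 at 239, total 1872; lower one of the 239's by 7 (still > 73) to reach 1865.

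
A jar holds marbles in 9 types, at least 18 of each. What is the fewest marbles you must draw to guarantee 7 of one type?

55

In the worst case you draw 6 of each of the 9 types: 9 × 6 = 54.
One more forces 7 of some type, so 54 + 1 = 55.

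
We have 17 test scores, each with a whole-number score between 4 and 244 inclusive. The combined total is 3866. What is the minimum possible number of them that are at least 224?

Each value short of 224 is at most 223, costing at least 244 − 223 = 21 against the maximum total of 4148.
We can afford to lose at most 4148 − 3866 = 282, so at most ⌊282/21⌋ = 13 fall short, and at least 4 are ≥ 224.
Exactly 4 works: 4 values at 244 and 13 at 223 total 3875; lower one of the high values by 9 (still ≥ 224) to hit 3866.

4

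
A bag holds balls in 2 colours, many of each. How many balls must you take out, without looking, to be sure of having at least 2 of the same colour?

In the worst case you draw 1 of each of the 2 colours: 2 × 1 = 2.
One more forces 2 of some colour, so 2 + 1 = 3.

3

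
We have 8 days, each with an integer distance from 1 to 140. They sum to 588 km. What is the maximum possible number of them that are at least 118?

4

If k of the values are ≥ 118, the total is ≥ 118k + 1(8 − k).
Setting 118k + 1(8 − k) ≤ 588 gives 117k ≤ 580, so k ≤ 4.
k = 4 is achieved by 4 values at 118 and 4 at 1, total 476; add 112 to one value (staying below 118) to reach 588.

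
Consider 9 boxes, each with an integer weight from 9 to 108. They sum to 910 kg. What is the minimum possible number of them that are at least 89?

6

If only k of them are at least 89, the other 9 − k are at most 88, so the total is at most k·108 + (9 − k)·88.
This must reach 910, so k·108 + (9 − k)·88 ≥ 910, giving k ≥ 6.
Exactly 6 works: 6 values at 108 and 3 at 88 total 912; lower one of the high values by 2 (still ≥ 89) to hit 910.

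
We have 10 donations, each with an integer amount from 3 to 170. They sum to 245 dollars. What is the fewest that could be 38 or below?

5

Each value above 38 is at least 39, contributing at least 39 − 3 = 36 above the floor 3.
The sum exceeds the floor total 30 by 215, so at most ⌊215/36⌋ = 5 exceed 38, and at least 5 are ≤ 38.
Exactly 5 works: 5 values at 3 and 5 at 39 total 210; raise one of the low values by 35 (still ≤ 38) to hit 245.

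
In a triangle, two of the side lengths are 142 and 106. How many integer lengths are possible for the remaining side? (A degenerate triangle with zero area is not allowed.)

211

The triangle inequality gives |142 − 106| < c < 142 + 106, i.e. 36 < c < 248.
So c can be any integer from 37 to 247: 211 values.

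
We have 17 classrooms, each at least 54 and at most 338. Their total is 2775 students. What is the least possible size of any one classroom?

54

Minimizing one value means maximizing the remaining 16.
The other 16 can take up 16 × 338 = 5408 ≥ 2775 − 54, so one classroom can sit at its floor of 54.
Achievable: one at 54 and the other 16 totalling 2721, which fits since 16 × 54 ≤ 2721 ≤ 16 × 338.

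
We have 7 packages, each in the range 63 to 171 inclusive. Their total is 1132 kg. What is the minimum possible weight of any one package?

106

Minimizing one value means maximizing the remaining 6.
The other 6 contribute at most 6 × 171 = 1026, leaving at least 1132 − 1026 = 106.
Since 106 ≥ 63, this is achievable: one at 106 and 6 at 171.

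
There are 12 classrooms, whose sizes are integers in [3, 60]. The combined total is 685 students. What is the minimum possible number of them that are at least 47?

Each value short of 47 is at most 46, costing at least 60 − 46 = 14 against the maximum total of 720.
We can afford to lose at most 720 − 685 = 35, so at most ⌊35/14⌋ = 2 fall short, and at least 10 are ≥ 47.
Exactly 10 works: 10 values at 60 and 2 at 46 total 692; lower one of the high values by 7 (still ≥ 47) to hit 685.

10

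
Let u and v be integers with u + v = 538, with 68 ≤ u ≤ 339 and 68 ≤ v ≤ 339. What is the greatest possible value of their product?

72361

uv = u(538 − u) is maximized when u is as near 538/2 as the bounds allow.
Taking u = 269 and v = 269 (both in [68, 339]) gives uv = 72361.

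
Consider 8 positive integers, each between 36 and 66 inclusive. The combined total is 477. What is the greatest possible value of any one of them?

To make one integer as large as possible, make the other 7 as small as possible.
The other 7 contribute at least 7 × 36 = 252, leaving at most 477 − 252 = 225.
But each integer is capped at 66, so the maximum is 66.
Achievable: one at 66 and the other 7 totalling 411, which fits since 7 × 36 ≤ 411 ≤ 7 × 66.

66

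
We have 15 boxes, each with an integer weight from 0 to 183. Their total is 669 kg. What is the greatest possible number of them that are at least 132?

If k of the values are ≥ 132, the total is ≥ 132k + 0(15 − k).
Setting 132k + 0(15 − k) ≤ 669 gives 132k ≤ 669, so k ≤ 5.
k = 5 is achieved by 5 values at 132 and 10 at 0, total 660; add 9 to one value (staying below 132) to reach 669.

5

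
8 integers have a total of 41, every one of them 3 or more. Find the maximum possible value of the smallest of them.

If every one of the 8 were at least 6, the total would be at least 8 × 6 = 48 > 41.
Equality holds with 7 values of 5 and 1 value of 6.

5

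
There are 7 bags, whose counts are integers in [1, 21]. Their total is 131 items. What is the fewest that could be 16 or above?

Each value short of 16 is at most 15, costing at least 21 − 15 = 6 against the maximum total of 147.
We can afford to lose at most 147 − 131 = 16, so at most ⌊16/6⌋ = 2 fall short, and at least 5 are ≥ 16.
Exactly 5 works: 5 values at 21 and 2 at 15 total 135; lower one of the high values by 4 (still ≥ 16) to hit 131.

5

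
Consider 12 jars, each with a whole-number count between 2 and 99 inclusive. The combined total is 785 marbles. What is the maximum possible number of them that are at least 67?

11

With k values at 67 or above and the rest at least 2, the sum is at least 24 + 65k.
Since the sum is 785, we need 65k ≤ 761, i.e. k ≤ 11.
k = 11 is achieved by 11 values at 67 and 1 at 2, total 739; add 46 to one value (staying below 67) to reach 785.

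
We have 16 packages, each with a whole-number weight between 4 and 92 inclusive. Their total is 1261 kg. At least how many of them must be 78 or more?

2

Each value short of 78 is at most 77, costing at least 92 − 77 = 15 against the maximum total of 1472.
We can afford to lose at most 1472 − 1261 = 211, so at most ⌊211/15⌋ = 14 fall short, and at least 2 are ≥ 78.
Exactly 2 works: 2 values at 92 and 14 at 77 total 1262; lower one of the high values by 1 (still ≥ 78) to hit 1261.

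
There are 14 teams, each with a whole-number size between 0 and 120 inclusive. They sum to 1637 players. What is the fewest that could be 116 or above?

6

Suppose at most 14 − j of them reach 116; then j values are ≤ 115 and the rest ≤ 120.
The total is then ≤ 115·j + 120·(14 − j) = 1680 − 5j. For this to be ≥ 1637 we need j ≤ 8, so at least 14 − 8 = 6 must reach 116.
Exactly 6 works: 6 values at 120 and 8 at 115 total 1640; lower one of the high values by 3 (still ≥ 116) to hit 1637.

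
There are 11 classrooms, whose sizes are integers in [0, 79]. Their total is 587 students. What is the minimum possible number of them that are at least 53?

1

Each value short of 53 is at most 52, costing at least 79 − 52 = 27 against the maximum total of 869.
We can afford to lose at most 869 − 587 = 282, so at most ⌊282/27⌋ = 10 fall short, and at least 1 are ≥ 53.
Exactly 1 works: 1 value at 79 and 10 at 52 total 599; lower one of the high values by 12 (still ≥ 53) to hit 587.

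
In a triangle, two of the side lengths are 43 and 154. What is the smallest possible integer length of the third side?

112

The third side must exceed |43 − 154| = 111.
The smallest integer above 111 is 112.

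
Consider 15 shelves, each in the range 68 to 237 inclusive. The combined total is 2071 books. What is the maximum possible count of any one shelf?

Maximizing one value means minimizing the remaining 14.
The other 14 contribute at least 14 × 68 = 952, leaving at most 2071 − 952 = 1119.
But each shelf is capped at 237, so the maximum is 237.
Achievable: one at 237 and the other 14 totalling 1834, which fits since 14 × 68 ≤ 1834 ≤ 14 × 237.

237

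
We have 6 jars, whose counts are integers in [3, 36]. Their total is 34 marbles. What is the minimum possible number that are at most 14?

5

Each value above 14 is at least 15, contributing at least 15 − 3 = 12 above the floor 3.
The sum exceeds the floor total 18 by 16, so at most ⌊16/12⌋ = 1 exceed 14, and at least 5 are ≤ 14.
Exactly 5 works: 5 values at 3 and 1 at 15 total 30; raise one of the low values by 4 (still ≤ 14) to hit 34.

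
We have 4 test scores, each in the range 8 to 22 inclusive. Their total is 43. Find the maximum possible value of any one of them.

19

Maximizing one value means minimizing the remaining 3.
The other 3 contribute at least 3 × 8 = 24, leaving at most 43 − 24 = 19.
Since 19 ≤ 22, this is achievable: one at 19 and 3 at 8.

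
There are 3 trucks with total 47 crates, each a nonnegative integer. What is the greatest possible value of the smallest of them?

The average is 47/3 < 16, so some value is ≤ 15.
Taking 1 copy of 15 and 2 copies of 16 gives exactly 47, so 15 is attained.

15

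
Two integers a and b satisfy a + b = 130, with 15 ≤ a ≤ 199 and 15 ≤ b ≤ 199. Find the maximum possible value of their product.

With a + b fixed, ab peaks when the two are closest together.
Taking a = 65 and b = 65 (both in [15, 199]) gives ab = 4225.

4225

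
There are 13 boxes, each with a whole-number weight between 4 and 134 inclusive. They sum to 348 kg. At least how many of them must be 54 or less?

If only k of them are at most 54, the other 13 − k are at least 55, so the total is at least (13 − k)·55 + k·4.
This is ≤ 348, so (13 − k)·55 + 4k ≤ 348, which gives k ≥ 8.
Exactly 8 works: 8 values at 4 and 5 at 55 total 307; raise one of the low values by 41 (still ≤ 54) to hit 348.

8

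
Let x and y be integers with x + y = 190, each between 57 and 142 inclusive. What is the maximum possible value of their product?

9025

For a fixed sum, the product xy is largest when x and y are as close as possible.
Taking x = 95 and y = 95 (both in [57, 142]) gives xy = 9025.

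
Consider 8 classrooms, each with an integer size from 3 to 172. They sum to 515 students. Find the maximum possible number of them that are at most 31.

Each value at 31 or below falls at least 172 − 31 = 141 short of the ceiling 172.
The ceiling total is 8 × 172 = 1376, and we need 515, so at most ⌊(1376 − 515)/141⌋ = 6 can be that low.
k = 6 is achieved by 6 values at 31 and 2 at 172, total 530; lower one of the 172's by 15 (still > 31) to reach 515.

6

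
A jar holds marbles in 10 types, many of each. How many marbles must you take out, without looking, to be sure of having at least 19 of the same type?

You could draw 18 of every type without reaching 19 of any — 180 in all.
One more forces 19 of some type, so 180 + 1 = 181.

181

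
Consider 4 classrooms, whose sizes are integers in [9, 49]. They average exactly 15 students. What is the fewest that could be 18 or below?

2

The total is 4 × 15 = 60.
Let j be the number exceeding 18. Then the total is ≥ 19·j + 9·(4 − j) = 36 + 10j.
So 10j ≤ 24 and j ≤ 2; hence at least 4 − 2 = 2 are ≤ 18.
Exactly 2 works: 2 values at 9 and 2 at 19 total 56; raise one of the low values by 4 (still ≤ 18) to hit 60.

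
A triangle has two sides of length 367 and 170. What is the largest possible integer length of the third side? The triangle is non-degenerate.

536

The third side must be less than 367 + 170 = 537.
The largest integer below 537 is 536.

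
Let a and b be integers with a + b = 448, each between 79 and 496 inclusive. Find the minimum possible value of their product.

29151

ab = a(448 − a) is concave in a, so over [79, 369] it is minimized at an endpoint.
The extreme feasible split is a = 79, b = 369, giving ab = 29151.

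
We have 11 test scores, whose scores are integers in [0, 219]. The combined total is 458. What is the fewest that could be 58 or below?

4

Each value above 58 is at least 59, contributing at least 59 − 0 = 59 above the floor 0.
The sum exceeds the floor total 0 by 458, so at most ⌊458/59⌋ = 7 exceed 58, and at least 4 are ≤ 58.
Exactly 4 works: 4 values at 0 and 7 at 59 total 413; raise one of the low values by 45 (still ≤ 58) to hit 458.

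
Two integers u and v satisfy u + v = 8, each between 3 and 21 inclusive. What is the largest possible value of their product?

With u + v fixed, uv peaks when the two are closest together.
Taking u = 4 and v = 4 (both in [3, 21]) gives uv = 16.

16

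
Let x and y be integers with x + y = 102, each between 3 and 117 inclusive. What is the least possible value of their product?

Since x + y is fixed, pushing one of them to its bound minimizes the product.
The extreme feasible split is x = 3, y = 99, giving xy = 297.

297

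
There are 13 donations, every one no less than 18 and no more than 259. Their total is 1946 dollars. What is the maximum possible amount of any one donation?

259

Maximizing one value means minimizing the remaining 12.
The other 12 contribute at least 12 × 18 = 216, leaving at most 1946 − 216 = 1730.
But each donation is capped at 259, so the maximum is 259.
Achievable: one at 259 and the other 12 totalling 1687, which fits since 12 × 18 ≤ 1687 ≤ 12 × 259.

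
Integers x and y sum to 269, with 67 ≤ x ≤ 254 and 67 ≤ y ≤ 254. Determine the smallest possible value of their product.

For a fixed sum, xy is smallest when x and y are as far apart as possible.
At the endpoint x = 67, y = 269 − 67 = 202, so xy = 67 × 202 = 13534.

13534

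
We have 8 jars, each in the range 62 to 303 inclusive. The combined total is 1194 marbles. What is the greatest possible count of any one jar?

303

Maximizing one value means minimizing the remaining 7.
The other 7 contribute at least 7 × 62 = 434, leaving at most 1194 − 434 = 760.
But each jar is capped at 303, so the maximum is 303.
Achievable: one at 303 and the other 7 totalling 891, which fits since 7 × 62 ≤ 891 ≤ 7 × 303.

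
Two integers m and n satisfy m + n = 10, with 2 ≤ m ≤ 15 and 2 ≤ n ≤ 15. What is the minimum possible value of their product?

For a fixed sum, mn is smallest when m and n are as far apart as possible.
The extreme feasible split is m = 2, n = 8, giving mn = 16.

16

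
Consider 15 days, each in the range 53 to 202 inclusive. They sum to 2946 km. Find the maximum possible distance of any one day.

202

Maximizing one value means minimizing the remaining 14.
The other 14 contribute at least 14 × 53 = 742, leaving at most 2946 − 742 = 2204.
But each day is capped at 202, so the maximum is 202.
Achievable: one at 202 and the other 14 totalling 2744, which fits since 14 × 53 ≤ 2744 ≤ 14 × 202.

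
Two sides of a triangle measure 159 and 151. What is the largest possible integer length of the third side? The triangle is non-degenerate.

309

The third side must be less than 159 + 151 = 310.
The largest integer below 310 is 309.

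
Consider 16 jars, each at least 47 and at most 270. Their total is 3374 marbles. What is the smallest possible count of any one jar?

Minimizing one value means maximizing the remaining 15.
The other 15 can take up 15 × 270 = 4050 ≥ 3374 − 47, so one jar can sit at its floor of 47.
Achievable: one at 47 and the other 15 totalling 3327, which fits since 15 × 47 ≤ 3327 ≤ 15 × 270.

47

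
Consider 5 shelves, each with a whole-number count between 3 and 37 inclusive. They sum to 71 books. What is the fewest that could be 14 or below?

If only k of them are at most 14, the other 5 − k are at least 15, so the total is at least (5 − k)·15 + k·3.
This is ≤ 71, so (5 − k)·15 + 3k ≤ 71, which gives k ≥ 1.
Exactly 1 works: 1 value at 3 and 4 at 15 total 63; raise one of the low values by 8 (still ≤ 14) to hit 71.

1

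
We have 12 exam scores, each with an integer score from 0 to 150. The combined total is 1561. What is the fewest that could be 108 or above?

7

If only k of them are at least 108, the other 12 − k are at most 107, so the total is at most k·150 + (12 − k)·107.
This must reach 1561, so k·150 + (12 − k)·107 ≥ 1561, giving k ≥ 7.
Exactly 7 works: 7 values at 150 and 5 at 107 total 1585; lower one of the high values by 24 (still ≥ 108) to hit 1561.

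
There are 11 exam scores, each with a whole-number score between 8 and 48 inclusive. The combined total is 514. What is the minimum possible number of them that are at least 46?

Suppose at most 11 − j of them reach 46; then j values are ≤ 45 and the rest ≤ 48.
The total is then ≤ 45·j + 48·(11 − j) = 528 − 3j. For this to be ≥ 514 we need j ≤ 4, so at least 11 − 4 = 7 must reach 46.
Exactly 7 works: 7 values at 48 and 4 at 45 total 516; lower one of the high values by 2 (still ≥ 46) to hit 514.

7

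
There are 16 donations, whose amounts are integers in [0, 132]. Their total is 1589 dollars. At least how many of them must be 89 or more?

If only k of them are at least 89, the other 16 − k are at most 88, so the total is at most k·132 + (16 − k)·88.
This must reach 1589, so k·132 + (16 − k)·88 ≥ 1589, giving k ≥ 5.
Exactly 5 works: 5 values at 132 and 11 at 88 total 1628; lower one of the high values by 39 (still ≥ 89) to hit 1589.

5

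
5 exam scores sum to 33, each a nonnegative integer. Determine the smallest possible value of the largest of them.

The average is 33/5 > 6, so not all 5 can be 6 or less; the largest is ≥ 7.
Equality holds with 3 values of 7 and 2 values of 6.

7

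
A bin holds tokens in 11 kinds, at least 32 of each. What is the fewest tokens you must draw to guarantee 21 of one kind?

You could draw 20 of every kind without reaching 21 of any — 220 in all.
One more forces 21 of some kind, so 220 + 1 = 221.

221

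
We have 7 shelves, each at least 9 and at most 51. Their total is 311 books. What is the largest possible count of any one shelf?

51

To make one shelf as large as possible, make the other 6 as small as possible.
The other 6 contribute at least 6 × 9 = 54, leaving at most 311 − 54 = 257.
But each shelf is capped at 51, so the maximum is 51.
Achievable: one at 51 and the other 6 totalling 260, which fits since 6 × 9 ≤ 260 ≤ 6 × 51.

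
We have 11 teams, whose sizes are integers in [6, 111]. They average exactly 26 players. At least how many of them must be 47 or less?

6

The total is 11 × 26 = 286.
If only k of them are at most 47, the other 11 − k are at least 48, so the total is at least (11 − k)·48 + k·6.
This is ≤ 286, so (11 − k)·48 + 6k ≤ 286, which gives k ≥ 6.
Exactly 6 works: 6 values at 6 and 5 at 48 total 276; raise one of the low values by 10 (still ≤ 47) to hit 286.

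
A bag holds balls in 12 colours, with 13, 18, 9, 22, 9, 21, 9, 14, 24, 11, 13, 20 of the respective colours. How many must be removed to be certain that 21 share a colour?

177

In the worst case you take as many as possible of each colour without reaching 21: 13 + 18 + 9 + 20 + 9 + 20 + 9 + 14 + 20 + 11 + 13 + 20 = 176.
The next one must give 21 of some colour, so 176 + 1 = 177.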